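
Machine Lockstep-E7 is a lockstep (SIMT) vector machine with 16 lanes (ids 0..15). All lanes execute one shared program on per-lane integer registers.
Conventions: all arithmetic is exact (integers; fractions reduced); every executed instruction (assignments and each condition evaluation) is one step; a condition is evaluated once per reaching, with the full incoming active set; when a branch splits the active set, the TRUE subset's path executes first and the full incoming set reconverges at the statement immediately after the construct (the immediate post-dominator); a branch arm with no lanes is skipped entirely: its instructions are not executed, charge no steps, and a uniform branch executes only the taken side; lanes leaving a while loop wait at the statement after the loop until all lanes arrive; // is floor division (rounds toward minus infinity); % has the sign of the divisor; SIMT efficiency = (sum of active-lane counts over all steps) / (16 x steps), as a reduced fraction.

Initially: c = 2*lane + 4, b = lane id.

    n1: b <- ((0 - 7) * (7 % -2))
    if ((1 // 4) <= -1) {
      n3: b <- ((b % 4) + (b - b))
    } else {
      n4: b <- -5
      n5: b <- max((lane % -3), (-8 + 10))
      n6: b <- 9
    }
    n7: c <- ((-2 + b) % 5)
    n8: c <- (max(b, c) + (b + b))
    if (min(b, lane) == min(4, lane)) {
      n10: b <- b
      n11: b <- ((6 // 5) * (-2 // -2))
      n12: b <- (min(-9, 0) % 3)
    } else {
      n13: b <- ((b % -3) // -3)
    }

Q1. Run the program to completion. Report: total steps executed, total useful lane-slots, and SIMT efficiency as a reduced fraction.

Answer: 12 steps, 154 useful, 77/96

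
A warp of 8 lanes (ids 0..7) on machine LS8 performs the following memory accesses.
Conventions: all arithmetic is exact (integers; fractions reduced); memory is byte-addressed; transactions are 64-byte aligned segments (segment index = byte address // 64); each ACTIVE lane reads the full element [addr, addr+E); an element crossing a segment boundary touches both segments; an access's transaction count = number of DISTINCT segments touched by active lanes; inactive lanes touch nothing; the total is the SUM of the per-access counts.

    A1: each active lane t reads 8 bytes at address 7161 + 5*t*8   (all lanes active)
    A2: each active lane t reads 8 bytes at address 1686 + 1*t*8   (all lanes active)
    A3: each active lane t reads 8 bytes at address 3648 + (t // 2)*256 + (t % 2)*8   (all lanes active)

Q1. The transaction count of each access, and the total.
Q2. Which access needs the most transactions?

A1: 6 transactions
A2: 2 transactions
A3: 4 transactions

Answer: 6,2,4; total 12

Answer: A1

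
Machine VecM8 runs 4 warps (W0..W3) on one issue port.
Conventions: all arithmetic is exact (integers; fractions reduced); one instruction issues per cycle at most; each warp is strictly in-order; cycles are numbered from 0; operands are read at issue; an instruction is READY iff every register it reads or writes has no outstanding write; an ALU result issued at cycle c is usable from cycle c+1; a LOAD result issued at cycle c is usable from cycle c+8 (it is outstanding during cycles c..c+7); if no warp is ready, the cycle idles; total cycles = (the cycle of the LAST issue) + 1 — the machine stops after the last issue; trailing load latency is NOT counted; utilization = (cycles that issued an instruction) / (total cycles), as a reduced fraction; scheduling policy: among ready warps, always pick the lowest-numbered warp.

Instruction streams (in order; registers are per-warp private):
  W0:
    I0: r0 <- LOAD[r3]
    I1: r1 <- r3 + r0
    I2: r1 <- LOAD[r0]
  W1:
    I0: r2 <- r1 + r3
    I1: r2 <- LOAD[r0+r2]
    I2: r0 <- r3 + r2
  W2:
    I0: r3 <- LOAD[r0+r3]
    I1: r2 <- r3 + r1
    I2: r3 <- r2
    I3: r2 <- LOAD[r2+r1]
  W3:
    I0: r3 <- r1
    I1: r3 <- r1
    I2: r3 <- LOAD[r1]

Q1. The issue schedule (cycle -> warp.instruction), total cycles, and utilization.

cycle 0: W0.I0
cycle 1: W1.I0
cycle 2: W1.I1
cycle 3: W2.I0
cycle 4: W3.I0
cycle 5: W3.I1
cycle 6: W3.I2
cycle 7: idle
cycle 8: W0.I1
cycle 9: W0.I2
cycle 10: W1.I2
cycle 11: W2.I1
cycle 12: W2.I2
cycle 13: W2.I3

Answer: 14 cycles, utilization 13/14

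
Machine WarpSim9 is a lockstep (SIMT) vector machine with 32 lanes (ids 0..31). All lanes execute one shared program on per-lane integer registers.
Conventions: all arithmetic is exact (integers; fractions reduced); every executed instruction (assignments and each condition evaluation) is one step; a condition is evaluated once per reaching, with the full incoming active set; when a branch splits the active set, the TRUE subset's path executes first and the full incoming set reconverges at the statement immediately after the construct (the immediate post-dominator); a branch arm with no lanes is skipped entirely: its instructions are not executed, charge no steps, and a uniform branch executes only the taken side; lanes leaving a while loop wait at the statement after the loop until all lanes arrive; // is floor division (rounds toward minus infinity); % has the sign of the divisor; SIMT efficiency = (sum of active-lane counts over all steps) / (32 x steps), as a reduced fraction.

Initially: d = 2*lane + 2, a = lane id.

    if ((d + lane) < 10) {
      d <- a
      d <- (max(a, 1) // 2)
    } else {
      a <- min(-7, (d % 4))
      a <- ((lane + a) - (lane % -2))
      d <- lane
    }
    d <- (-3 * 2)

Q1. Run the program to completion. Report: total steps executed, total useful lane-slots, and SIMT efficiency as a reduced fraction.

Answer: 7 steps, 157 useful, 157/224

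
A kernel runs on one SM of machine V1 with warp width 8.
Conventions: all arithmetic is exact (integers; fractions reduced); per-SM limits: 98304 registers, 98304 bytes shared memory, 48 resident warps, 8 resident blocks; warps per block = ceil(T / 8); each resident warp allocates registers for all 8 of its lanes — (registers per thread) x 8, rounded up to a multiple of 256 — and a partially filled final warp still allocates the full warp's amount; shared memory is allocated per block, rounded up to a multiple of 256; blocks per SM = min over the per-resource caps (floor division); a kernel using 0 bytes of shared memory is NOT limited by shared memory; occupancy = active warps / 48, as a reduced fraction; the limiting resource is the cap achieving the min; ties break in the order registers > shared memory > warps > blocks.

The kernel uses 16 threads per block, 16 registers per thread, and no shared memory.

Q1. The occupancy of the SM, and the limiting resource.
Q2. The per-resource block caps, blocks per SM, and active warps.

Answer: occupancy 1/3, limited by blocks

registers: 192 blocks
shared memory: no limit (kernel uses none)
warps: 24 blocks
blocks: 8 blocks

Answer: 8 blocks, 16 active warps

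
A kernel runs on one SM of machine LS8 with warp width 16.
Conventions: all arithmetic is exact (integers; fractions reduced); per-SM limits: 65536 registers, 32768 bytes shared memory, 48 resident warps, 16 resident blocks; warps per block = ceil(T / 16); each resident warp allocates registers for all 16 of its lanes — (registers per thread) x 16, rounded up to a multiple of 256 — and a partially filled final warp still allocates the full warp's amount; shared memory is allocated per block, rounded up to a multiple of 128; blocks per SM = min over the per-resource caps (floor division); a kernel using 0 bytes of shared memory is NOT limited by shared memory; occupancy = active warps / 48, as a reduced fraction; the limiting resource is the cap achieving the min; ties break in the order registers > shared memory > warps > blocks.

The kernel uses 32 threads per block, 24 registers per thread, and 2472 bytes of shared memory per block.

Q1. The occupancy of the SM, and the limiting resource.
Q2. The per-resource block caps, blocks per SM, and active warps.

Answer: occupancy 1/2, limited by shared memory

registers: 64 blocks
shared memory: 12 blocks
warps: 24 blocks
blocks: 16 blocks

Answer: 12 blocks, 24 active warps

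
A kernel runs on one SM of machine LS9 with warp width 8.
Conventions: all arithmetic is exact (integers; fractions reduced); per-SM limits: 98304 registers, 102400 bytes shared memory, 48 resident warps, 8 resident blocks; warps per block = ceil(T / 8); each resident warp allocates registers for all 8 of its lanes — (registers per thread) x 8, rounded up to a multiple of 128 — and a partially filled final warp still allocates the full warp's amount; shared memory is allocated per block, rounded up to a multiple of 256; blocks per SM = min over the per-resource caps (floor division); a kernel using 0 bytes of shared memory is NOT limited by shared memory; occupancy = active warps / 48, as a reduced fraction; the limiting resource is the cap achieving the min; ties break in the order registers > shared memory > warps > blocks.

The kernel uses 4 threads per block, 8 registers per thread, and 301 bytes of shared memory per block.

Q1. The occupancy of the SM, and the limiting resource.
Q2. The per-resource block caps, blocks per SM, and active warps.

Answer: occupancy 1/6, limited by blocks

registers: 768 blocks
shared memory: 200 blocks
warps: 48 blocks
blocks: 8 blocks

Answer: 8 blocks, 8 active warps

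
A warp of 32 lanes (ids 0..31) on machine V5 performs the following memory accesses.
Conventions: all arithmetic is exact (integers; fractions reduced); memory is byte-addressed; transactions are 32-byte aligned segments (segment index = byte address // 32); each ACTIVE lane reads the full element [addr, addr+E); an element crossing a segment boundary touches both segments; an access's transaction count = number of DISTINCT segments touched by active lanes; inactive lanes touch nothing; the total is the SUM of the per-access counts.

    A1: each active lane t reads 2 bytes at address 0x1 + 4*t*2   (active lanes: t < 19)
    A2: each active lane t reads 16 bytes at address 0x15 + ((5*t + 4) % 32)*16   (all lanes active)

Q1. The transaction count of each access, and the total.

A1: 5 transactions
A2: 17 transactions

Answer: 5,17; total 22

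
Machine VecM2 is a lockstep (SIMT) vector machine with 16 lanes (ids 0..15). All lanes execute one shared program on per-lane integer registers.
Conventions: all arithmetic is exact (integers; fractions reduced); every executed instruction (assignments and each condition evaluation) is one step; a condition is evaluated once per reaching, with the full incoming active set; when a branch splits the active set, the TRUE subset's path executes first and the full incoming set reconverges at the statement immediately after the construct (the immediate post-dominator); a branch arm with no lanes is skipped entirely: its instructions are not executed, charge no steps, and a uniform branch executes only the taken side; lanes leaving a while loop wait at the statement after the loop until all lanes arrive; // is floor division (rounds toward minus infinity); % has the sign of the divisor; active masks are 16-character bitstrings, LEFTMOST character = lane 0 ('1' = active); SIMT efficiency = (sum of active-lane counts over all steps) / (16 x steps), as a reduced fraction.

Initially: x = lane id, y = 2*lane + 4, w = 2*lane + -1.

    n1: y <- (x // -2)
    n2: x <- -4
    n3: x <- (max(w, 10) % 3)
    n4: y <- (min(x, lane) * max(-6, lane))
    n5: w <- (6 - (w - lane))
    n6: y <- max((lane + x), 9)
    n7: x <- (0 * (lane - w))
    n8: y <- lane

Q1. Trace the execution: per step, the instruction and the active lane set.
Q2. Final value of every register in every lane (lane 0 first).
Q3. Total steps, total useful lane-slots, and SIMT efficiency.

step 0: y <- (x // -2)               1111111111111111
step 1: x <- -4                      1111111111111111
step 2: x <- (max(w, 10) % 3)        1111111111111111
step 3: y <- (min(x, lane) * max(-6, lane)) 1111111111111111
step 4: w <- (6 - (w - lane))        1111111111111111
step 5: y <- max((lane + x), 9)      1111111111111111
step 6: x <- (0 * (lane - w))        1111111111111111
step 7: y <- lane                    1111111111111111

Answer: 8 steps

x: 0,0,0,0,0,0,0,0,0,0,0,0,0,0,0,0
y: 0,1,2,3,4,5,6,7,8,9,10,11,12,13,14,15
w: 7,6,5,4,3,2,1,0,-1,-2,-3,-4,-5,-6,-7,-8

steps = 8; useful = 128; efficiency = 128/128 = 1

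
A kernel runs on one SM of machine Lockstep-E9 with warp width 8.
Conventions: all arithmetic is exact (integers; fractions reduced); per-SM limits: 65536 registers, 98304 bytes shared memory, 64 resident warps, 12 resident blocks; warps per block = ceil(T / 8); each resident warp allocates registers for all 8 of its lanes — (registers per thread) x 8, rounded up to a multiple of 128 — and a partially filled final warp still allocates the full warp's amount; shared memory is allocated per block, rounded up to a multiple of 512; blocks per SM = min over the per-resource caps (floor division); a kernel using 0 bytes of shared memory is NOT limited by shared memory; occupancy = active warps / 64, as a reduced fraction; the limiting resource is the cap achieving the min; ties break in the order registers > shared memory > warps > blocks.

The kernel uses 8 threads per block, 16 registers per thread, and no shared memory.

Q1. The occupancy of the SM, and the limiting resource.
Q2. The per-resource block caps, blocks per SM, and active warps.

Answer: occupancy 3/16, limited by blocks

registers: 512 blocks
shared memory: no limit (kernel uses none)
warps: 64 blocks
blocks: 12 blocks

Answer: 12 blocks, 12 active warps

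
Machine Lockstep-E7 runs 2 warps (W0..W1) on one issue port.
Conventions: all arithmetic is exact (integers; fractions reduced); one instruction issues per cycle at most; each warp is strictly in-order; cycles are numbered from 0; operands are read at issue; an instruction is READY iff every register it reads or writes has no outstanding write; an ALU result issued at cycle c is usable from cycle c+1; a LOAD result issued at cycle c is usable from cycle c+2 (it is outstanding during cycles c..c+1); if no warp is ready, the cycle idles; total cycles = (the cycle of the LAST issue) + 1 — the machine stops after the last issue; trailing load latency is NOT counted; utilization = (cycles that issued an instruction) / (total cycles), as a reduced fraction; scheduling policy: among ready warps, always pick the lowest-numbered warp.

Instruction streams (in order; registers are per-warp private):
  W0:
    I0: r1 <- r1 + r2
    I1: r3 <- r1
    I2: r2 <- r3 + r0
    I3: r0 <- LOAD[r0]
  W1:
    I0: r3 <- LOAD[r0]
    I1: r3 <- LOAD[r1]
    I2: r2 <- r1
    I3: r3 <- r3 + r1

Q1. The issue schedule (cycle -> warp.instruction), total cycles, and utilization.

cycle 0: W0.I0
cycle 1: W0.I1
cycle 2: W0.I2
cycle 3: W0.I3
cycle 4: W1.I0
cycle 5: idle
cycle 6: W1.I1
cycle 7: W1.I2
cycle 8: W1.I3

Answer: 9 cycles, utilization 8/9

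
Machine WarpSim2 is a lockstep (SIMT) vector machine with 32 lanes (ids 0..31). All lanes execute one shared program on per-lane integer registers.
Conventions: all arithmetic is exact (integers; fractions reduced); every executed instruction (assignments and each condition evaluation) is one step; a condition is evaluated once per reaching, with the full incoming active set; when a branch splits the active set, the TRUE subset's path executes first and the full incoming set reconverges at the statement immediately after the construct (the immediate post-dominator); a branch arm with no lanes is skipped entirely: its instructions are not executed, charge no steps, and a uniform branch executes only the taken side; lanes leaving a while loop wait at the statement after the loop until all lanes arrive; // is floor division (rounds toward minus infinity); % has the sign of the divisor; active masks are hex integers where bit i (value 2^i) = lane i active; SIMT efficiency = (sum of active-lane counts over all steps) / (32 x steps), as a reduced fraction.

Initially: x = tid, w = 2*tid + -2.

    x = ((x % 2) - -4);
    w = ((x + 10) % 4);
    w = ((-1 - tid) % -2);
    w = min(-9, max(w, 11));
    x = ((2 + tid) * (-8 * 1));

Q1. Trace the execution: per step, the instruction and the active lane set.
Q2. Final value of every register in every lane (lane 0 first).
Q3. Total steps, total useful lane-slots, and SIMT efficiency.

step 0: x <- ((x % 2) - -4)          0xffffffff
step 1: w <- ((x + 10) % 4)          0xffffffff
step 2: w <- ((-1 - tid) % -2)       0xffffffff
step 3: w <- min(-9, max(w, 11))     0xffffffff
step 4: x <- ((2 + tid) * (-8 * 1))  0xffffffff

Answer: 5 steps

x: -16,-24,-32,-40,-48,-56,-64,-72,-80,-88,-96,-104,-112,-120,-128,-136,-144,-152,-160,-168,-176,-184,-192,-200,-208,-216,-224,-232,-240,-248,-256,-264
w: -9,-9,-9,-9,-9,-9,-9,-9,-9,-9,-9,-9,-9,-9,-9,-9,-9,-9,-9,-9,-9,-9,-9,-9,-9,-9,-9,-9,-9,-9,-9,-9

steps = 5; useful = 160; efficiency = 160/160 = 1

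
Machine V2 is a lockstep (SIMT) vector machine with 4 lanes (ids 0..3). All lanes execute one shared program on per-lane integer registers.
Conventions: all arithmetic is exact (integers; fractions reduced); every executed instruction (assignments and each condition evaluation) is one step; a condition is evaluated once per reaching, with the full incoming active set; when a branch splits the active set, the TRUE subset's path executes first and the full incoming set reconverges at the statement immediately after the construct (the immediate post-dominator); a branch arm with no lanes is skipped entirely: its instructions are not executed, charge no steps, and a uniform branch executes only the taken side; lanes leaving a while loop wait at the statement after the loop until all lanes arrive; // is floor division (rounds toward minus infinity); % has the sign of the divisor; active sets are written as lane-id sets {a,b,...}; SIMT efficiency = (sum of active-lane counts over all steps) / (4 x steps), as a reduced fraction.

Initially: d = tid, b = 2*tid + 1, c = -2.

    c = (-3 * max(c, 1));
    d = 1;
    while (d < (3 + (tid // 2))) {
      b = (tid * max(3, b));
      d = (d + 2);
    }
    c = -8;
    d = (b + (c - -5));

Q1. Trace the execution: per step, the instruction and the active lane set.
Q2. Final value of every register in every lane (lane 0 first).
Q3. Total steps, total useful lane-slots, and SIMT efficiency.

step 0: c <- (-3 * max(c, 1))        {0,1,2,3}
step 1: d <- 1                       {0,1,2,3}
step 2: eval (d < (3 + (tid // 2)))  {0,1,2,3}
step 3: b <- (tid * max(3, b))       {0,1,2,3}
step 4: d <- (d + 2)                 {0,1,2,3}
step 5: eval (d < (3 + (tid // 2)))  {0,1,2,3}
step 6: b <- (tid * max(3, b))       {2,3}
step 7: d <- (d + 2)                 {2,3}
step 8: eval (d < (3 + (tid // 2)))  {2,3}
step 9: c <- -8                      {0,1,2,3}
step 10: d <- (b + (c - -5))          {0,1,2,3}

Answer: 11 steps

d: -3,0,17,60
b: 0,3,20,63
c: -8,-8,-8,-8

steps = 11; useful = 38; efficiency = 38/44 = 19/22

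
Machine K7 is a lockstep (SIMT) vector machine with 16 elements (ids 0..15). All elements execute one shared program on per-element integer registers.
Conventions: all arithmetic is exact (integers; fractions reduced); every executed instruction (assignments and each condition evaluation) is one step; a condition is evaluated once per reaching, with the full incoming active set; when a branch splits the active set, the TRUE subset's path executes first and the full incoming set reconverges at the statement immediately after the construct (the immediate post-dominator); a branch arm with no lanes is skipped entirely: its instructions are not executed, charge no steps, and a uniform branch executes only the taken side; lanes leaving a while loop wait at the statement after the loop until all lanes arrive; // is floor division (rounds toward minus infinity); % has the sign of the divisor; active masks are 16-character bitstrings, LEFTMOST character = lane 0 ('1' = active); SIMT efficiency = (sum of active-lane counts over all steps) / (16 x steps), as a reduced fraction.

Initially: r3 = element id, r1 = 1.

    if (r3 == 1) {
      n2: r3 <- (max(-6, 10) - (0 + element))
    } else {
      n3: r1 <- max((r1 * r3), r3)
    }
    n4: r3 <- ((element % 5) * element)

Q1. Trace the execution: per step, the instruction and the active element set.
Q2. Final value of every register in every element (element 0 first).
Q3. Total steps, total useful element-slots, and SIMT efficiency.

step 0: eval (r3 == 1)               1111111111111111
step 1: r3 <- (max(-6, 10) - (0 + element)) 0100000000000000
step 2: r1 <- max((r1 * r3), r3)     1011111111111111
step 3: r3 <- ((element % 5) * element) 1111111111111111

Answer: 4 steps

r3: 0,1,4,9,16,0,6,14,24,36,0,11,24,39,56,0
r1: 0,1,2,3,4,5,6,7,8,9,10,11,12,13,14,15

steps = 4; useful = 48; efficiency = 48/64 = 3/4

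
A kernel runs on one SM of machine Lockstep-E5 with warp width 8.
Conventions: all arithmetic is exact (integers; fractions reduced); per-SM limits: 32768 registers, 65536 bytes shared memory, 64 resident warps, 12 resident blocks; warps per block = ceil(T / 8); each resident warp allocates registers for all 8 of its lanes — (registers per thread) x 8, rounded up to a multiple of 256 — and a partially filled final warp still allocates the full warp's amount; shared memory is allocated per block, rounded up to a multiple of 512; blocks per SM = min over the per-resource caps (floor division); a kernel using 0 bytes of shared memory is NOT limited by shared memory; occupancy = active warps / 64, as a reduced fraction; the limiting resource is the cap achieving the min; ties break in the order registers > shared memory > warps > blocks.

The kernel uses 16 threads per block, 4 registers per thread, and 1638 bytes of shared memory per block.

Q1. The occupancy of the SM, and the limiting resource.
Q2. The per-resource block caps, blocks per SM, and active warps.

Answer: occupancy 3/8, limited by blocks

registers: 64 blocks
shared memory: 32 blocks
warps: 32 blocks
blocks: 12 blocks

Answer: 12 blocks, 24 active warps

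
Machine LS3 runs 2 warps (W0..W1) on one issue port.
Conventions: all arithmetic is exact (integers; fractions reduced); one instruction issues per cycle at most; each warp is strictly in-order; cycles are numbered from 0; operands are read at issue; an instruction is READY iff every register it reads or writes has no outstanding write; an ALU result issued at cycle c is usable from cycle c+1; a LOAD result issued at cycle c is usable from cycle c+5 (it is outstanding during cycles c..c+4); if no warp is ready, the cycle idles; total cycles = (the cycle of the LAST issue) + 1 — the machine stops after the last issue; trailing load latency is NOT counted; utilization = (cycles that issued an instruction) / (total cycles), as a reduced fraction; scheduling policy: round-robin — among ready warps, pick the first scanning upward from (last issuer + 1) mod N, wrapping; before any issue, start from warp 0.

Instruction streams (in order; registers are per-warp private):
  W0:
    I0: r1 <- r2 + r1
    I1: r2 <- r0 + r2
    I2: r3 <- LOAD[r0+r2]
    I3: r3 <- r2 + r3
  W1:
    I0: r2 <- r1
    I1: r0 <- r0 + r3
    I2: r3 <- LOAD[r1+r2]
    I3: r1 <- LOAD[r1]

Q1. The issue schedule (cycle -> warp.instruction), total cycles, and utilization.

cycle 0: W0.I0
cycle 1: W1.I0
cycle 2: W0.I1
cycle 3: W1.I1
cycle 4: W0.I2
cycle 5: W1.I2
cycle 6: W1.I3
cycle 7: idle
cycle 8: idle
cycle 9: W0.I3

Answer: 10 cycles, utilization 4/5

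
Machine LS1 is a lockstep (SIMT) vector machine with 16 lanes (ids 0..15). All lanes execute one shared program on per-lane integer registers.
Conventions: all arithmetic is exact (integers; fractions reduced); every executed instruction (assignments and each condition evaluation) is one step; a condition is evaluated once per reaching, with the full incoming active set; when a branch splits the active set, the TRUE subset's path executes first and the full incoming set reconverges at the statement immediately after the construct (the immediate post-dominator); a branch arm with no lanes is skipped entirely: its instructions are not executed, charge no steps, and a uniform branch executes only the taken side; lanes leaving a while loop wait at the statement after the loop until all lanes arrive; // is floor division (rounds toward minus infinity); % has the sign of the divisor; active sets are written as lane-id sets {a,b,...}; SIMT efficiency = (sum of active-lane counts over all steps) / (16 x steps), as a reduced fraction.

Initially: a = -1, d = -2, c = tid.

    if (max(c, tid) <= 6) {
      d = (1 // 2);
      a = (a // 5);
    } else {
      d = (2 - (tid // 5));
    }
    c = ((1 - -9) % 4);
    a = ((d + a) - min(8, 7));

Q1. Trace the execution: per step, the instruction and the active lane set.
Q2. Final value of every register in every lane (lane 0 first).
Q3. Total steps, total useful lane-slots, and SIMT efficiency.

step 0: eval (max(c, tid) <= 6)      {0,1,2,3,4,5,6,7,8,9,10,11,12,13,14,15}
step 1: d <- (1 // 2)                {0,1,2,3,4,5,6}
step 2: a <- (a // 5)                {0,1,2,3,4,5,6}
step 3: d <- (2 - (tid // 5))        {7,8,9,10,11,12,13,14,15}
step 4: c <- ((1 - -9) % 4)          {0,1,2,3,4,5,6,7,8,9,10,11,12,13,14,15}
step 5: a <- ((d + a) - min(8, 7))   {0,1,2,3,4,5,6,7,8,9,10,11,12,13,14,15}

Answer: 6 steps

a: -8,-8,-8,-8,-8,-8,-8,-7,-7,-7,-8,-8,-8,-8,-8,-9
d: 0,0,0,0,0,0,0,1,1,1,0,0,0,0,0,-1
c: 2,2,2,2,2,2,2,2,2,2,2,2,2,2,2,2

steps = 6; useful = 71; efficiency = 71/96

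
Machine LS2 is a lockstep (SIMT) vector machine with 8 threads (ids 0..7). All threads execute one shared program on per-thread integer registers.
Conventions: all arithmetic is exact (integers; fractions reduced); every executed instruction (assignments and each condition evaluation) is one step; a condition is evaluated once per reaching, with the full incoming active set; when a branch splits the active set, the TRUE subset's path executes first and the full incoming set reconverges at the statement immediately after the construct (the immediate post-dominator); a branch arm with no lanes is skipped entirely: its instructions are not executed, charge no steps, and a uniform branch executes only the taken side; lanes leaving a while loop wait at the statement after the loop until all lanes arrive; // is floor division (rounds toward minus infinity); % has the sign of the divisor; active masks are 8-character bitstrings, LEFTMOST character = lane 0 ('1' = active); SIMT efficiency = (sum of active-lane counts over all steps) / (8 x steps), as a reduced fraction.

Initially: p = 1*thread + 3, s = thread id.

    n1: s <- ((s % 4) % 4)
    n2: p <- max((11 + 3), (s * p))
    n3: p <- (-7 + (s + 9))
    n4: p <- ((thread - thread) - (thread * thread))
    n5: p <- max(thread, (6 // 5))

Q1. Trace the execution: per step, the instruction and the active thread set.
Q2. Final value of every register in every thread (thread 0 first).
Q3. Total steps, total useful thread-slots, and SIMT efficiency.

step 0: s <- ((s % 4) % 4)           11111111
step 1: p <- max((11 + 3), (s * p))  11111111
step 2: p <- (-7 + (s + 9))          11111111
step 3: p <- ((thread - thread) - (thread * thread)) 11111111
step 4: p <- max(thread, (6 // 5))   11111111

Answer: 5 steps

p: 1,1,2,3,4,5,6,7
s: 0,1,2,3,0,1,2,3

steps = 5; useful = 40; efficiency = 40/40 = 1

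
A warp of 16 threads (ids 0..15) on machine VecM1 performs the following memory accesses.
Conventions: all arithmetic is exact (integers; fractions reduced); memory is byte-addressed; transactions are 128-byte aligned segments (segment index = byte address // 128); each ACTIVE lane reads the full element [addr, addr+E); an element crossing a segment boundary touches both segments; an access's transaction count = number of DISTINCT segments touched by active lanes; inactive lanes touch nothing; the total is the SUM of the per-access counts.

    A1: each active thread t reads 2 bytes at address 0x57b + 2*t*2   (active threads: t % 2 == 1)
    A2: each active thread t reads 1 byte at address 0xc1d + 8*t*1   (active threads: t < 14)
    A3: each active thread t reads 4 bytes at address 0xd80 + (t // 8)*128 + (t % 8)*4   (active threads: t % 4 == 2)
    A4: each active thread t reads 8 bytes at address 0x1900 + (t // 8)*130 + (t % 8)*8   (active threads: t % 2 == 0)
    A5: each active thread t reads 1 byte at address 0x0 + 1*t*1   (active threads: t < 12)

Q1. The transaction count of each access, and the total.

A1: 2 transactions
A2: 2 transactions
A3: 2 transactions
A4: 2 transactions
A5: 1 transaction

Answer: 2,2,2,2,1; total 9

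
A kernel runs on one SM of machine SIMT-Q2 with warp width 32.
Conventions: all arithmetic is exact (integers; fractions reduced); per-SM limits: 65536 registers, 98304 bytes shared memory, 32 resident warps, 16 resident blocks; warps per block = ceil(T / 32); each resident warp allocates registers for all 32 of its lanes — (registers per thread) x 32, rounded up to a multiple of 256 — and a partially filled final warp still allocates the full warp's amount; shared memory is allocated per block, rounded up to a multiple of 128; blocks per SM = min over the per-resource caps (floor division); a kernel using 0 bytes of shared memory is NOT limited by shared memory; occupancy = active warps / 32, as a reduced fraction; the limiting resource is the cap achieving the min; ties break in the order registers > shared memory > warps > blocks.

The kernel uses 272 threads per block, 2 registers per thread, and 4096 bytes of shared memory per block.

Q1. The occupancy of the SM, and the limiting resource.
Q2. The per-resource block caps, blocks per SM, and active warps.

Answer: occupancy 27/32, limited by warps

registers: 28 blocks
shared memory: 24 blocks
warps: 3 blocks
blocks: 16 blocks

Answer: 3 blocks, 27 active warps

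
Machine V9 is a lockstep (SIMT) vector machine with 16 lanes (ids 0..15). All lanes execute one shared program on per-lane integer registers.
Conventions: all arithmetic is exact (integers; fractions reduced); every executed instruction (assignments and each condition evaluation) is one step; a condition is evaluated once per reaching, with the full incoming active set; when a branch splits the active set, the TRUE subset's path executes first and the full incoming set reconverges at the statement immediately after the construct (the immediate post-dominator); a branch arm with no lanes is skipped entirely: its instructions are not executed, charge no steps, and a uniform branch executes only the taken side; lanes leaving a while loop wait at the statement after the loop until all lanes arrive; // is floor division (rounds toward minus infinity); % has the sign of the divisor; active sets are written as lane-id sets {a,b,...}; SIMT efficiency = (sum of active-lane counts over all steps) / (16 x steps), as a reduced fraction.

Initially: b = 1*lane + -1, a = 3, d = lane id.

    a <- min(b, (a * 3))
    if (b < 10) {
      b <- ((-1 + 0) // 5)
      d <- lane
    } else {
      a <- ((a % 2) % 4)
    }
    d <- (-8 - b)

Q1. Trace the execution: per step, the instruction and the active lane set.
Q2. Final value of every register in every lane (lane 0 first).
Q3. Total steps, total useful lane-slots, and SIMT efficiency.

step 0: a <- min(b, (a * 3))         {0,1,2,3,4,5,6,7,8,9,10,11,12,13,14,15}
step 1: eval (b < 10)                {0,1,2,3,4,5,6,7,8,9,10,11,12,13,14,15}
step 2: b <- ((-1 + 0) // 5)         {0,1,2,3,4,5,6,7,8,9,10}
step 3: d <- lane                    {0,1,2,3,4,5,6,7,8,9,10}
step 4: a <- ((a % 2) % 4)           {11,12,13,14,15}
step 5: d <- (-8 - b)                {0,1,2,3,4,5,6,7,8,9,10,11,12,13,14,15}

Answer: 6 steps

b: -1,-1,-1,-1,-1,-1,-1,-1,-1,-1,-1,10,11,12,13,14
a: -1,0,1,2,3,4,5,6,7,8,9,1,1,1,1,1
d: -7,-7,-7,-7,-7,-7,-7,-7,-7,-7,-7,-18,-19,-20,-21,-22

steps = 6; useful = 75; efficiency = 75/96 = 25/32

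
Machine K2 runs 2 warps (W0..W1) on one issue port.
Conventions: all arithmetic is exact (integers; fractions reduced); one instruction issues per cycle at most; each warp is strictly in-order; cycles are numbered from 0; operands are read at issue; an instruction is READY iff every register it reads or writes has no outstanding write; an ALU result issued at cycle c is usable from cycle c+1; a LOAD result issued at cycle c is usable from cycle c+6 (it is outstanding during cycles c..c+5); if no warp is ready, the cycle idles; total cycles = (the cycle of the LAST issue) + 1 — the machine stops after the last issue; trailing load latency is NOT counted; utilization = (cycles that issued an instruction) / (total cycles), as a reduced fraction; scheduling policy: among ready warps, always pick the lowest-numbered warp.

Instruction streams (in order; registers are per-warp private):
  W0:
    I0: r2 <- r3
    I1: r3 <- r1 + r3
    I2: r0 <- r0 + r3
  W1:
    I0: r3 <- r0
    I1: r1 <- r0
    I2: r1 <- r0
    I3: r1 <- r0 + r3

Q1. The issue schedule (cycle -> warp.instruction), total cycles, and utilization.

cycle 0: W0.I0
cycle 1: W0.I1
cycle 2: W0.I2
cycle 3: W1.I0
cycle 4: W1.I1
cycle 5: W1.I2
cycle 6: W1.I3

Answer: 7 cycles, utilization 1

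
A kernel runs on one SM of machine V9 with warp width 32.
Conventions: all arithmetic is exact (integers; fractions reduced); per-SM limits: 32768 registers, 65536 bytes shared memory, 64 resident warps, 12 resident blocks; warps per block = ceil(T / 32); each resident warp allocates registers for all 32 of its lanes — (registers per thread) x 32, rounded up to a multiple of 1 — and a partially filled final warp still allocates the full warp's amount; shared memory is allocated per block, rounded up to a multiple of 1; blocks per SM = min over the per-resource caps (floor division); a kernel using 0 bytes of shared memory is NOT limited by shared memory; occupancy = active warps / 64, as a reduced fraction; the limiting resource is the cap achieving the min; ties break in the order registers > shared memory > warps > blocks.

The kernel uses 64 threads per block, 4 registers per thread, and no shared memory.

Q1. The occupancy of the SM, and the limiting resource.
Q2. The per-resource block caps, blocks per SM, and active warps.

Answer: occupancy 3/8, limited by blocks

registers: 128 blocks
shared memory: no limit (kernel uses none)
warps: 32 blocks
blocks: 12 blocks

Answer: 12 blocks, 24 active warps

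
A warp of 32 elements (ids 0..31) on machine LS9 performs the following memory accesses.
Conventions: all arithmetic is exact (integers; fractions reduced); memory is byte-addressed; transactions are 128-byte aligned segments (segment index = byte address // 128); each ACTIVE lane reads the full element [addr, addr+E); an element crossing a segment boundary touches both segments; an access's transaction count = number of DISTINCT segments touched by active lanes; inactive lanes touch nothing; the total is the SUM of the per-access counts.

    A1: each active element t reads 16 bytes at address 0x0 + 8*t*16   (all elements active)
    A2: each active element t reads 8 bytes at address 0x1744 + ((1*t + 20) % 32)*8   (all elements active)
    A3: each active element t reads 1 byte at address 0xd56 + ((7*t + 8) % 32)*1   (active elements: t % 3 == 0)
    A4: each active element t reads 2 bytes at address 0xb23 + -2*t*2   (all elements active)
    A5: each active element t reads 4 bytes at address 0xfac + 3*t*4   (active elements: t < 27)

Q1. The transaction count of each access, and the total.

A1: 32 transactions
A2: 3 transactions
A3: 1 transaction
A4: 2 transactions
A5: 3 transactions

Answer: 32,3,1,2,3; total 41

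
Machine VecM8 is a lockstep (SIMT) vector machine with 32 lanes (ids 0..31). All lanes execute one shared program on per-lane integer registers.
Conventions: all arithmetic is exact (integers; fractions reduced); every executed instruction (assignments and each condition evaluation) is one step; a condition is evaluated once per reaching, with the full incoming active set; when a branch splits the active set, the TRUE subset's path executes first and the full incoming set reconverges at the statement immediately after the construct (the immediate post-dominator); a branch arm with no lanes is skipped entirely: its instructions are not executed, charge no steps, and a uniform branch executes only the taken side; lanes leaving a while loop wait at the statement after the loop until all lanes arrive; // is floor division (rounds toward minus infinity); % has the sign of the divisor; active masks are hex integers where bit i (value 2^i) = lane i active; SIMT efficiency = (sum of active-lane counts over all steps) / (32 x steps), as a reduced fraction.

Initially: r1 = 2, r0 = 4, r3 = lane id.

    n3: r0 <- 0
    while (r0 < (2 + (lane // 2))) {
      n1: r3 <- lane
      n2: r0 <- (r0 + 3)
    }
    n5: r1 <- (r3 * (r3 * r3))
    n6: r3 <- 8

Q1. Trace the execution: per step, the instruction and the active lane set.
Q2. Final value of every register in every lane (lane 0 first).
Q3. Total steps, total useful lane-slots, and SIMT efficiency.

step 0: r0 <- 0                      0xffffffff
step 1: eval (r0 < (2 + (lane // 2))) 0xffffffff
step 2: r3 <- lane                   0xffffffff
step 3: r0 <- (r0 + 3)               0xffffffff
step 4: eval (r0 < (2 + (lane // 2))) 0xffffffff
step 5: r3 <- lane                   0xfffffff0
step 6: r0 <- (r0 + 3)               0xfffffff0
step 7: eval (r0 < (2 + (lane // 2))) 0xfffffff0
step 8: r3 <- lane                   0xfffffc00
step 9: r0 <- (r0 + 3)               0xfffffc00
step 10: eval (r0 < (2 + (lane // 2))) 0xfffffc00
step 11: r3 <- lane                   0xffff0000
step 12: r0 <- (r0 + 3)               0xffff0000
step 13: eval (r0 < (2 + (lane // 2))) 0xffff0000
step 14: r3 <- lane                   0xffc00000
step 15: r0 <- (r0 + 3)               0xffc00000
step 16: eval (r0 < (2 + (lane // 2))) 0xffc00000
step 17: r3 <- lane                   0xf0000000
step 18: r0 <- (r0 + 3)               0xf0000000
step 19: eval (r0 < (2 + (lane // 2))) 0xf0000000
step 20: r1 <- (r3 * (r3 * r3))       0xffffffff
step 21: r3 <- 8                      0xffffffff

Answer: 22 steps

r1: 0,1,8,27,64,125,216,343,512,729,1000,1331,1728,2197,2744,3375,4096,4913,5832,6859,8000,9261,10648,12167,13824,15625,17576,19683,21952,24389,27000,29791
r0: 3,3,3,3,6,6,6,6,6,6,9,9,9,9,9,9,12,12,12,12,12,12,15,15,15,15,15,15,18,18,18,18
r3: 8,8,8,8,8,8,8,8,8,8,8,8,8,8,8,8,8,8,8,8,8,8,8,8,8,8,8,8,8,8,8,8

steps = 22; useful = 464; efficiency = 464/704 = 29/44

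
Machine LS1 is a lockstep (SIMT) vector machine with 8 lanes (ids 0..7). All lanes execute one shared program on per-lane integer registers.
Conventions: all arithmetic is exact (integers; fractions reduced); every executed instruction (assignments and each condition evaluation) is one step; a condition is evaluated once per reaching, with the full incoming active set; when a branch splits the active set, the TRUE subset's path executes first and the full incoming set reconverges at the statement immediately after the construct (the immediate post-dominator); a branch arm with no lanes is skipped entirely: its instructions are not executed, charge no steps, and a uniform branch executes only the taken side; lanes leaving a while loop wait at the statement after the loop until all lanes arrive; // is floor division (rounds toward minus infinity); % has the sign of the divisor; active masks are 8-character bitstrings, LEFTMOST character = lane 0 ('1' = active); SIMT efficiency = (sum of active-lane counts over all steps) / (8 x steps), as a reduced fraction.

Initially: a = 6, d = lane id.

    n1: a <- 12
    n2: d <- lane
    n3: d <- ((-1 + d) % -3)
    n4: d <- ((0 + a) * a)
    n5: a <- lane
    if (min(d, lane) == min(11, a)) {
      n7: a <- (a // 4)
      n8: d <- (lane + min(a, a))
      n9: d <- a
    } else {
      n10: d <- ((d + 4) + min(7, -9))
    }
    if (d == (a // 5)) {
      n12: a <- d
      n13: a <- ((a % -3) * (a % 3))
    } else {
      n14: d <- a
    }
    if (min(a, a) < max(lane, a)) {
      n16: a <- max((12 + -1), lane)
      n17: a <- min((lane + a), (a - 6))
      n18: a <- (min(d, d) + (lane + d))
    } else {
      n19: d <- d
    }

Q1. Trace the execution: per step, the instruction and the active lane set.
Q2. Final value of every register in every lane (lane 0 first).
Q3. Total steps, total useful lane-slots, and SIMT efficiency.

step 0: a <- 12                      11111111
step 1: d <- lane                    11111111
step 2: d <- ((-1 + d) % -3)         11111111
step 3: d <- ((0 + a) * a)           11111111
step 4: a <- lane                    11111111
step 5: eval (min(d, lane) == min(11, a)) 11111111
step 6: a <- (a // 4)                11111111
step 7: d <- (lane + min(a, a))      11111111
step 8: d <- a                       11111111
step 9: eval (d == (a // 5))         11111111
step 10: a <- d                       11110000
step 11: a <- ((a % -3) * (a % 3))    11110000
step 12: d <- a                       00001111
step 13: eval (min(a, a) < max(lane, a)) 11111111
step 14: a <- max((12 + -1), lane)    01111111
step 15: a <- min((lane + a), (a - 6)) 01111111
step 16: a <- (min(d, d) + (lane + d)) 01111111
step 17: d <- d                       10000000

Answer: 18 steps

a: 0,1,2,3,6,7,8,9
d: 0,0,0,0,1,1,1,1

steps = 18; useful = 122; efficiency = 122/144 = 61/72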